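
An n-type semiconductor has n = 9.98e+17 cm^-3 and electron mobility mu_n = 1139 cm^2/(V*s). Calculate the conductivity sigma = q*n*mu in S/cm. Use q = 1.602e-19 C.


Step 1: sigma = q * n * mu
Step 2: sigma = 1.602e-19 * 9.98e+17 * 1139
Step 3: sigma = 1.821e+02 S/cm

1.821e+02


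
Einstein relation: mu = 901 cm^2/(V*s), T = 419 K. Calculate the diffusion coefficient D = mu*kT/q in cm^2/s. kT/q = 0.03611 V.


Step 1: D = mu * (kT/q)
Step 2: D = 901 * 0.03611
Step 3: D = 32.54 cm^2/s

32.54


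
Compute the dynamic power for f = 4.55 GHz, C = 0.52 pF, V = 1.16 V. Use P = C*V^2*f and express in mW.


Step 1: V^2 = 1.16^2 = 1.3456 V^2
Step 2: P = C*V^2*f = 0.52e-12 F * 1.3456 * 4.55e9 Hz
Step 3: P = 3.1836896e-03 W
Step 4: P = 3.184 mW

3.184


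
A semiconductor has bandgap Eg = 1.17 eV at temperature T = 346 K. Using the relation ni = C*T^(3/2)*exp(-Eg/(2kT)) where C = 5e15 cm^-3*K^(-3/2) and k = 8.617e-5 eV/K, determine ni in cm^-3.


Step 1: Compute kT = 8.617e-5 * 346 = 0.02981482 eV
Step 2: Exponent = -Eg/(2kT) = -1.17/(2*0.02981482) = -19.62111
Step 3: T^(3/2) = 346^1.5 = 6435.97
Step 4: ni = 5e15 * 6435.97 * exp(-19.62111) = 9.69e+10 cm^-3

9.69e+10


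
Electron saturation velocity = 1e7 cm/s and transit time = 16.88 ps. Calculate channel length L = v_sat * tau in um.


Step 1: tau in seconds = 16.88 ps * 1e-12 = 1.6880e-11 s
Step 2: L = v_sat * tau = 1e7 * 1.6880e-11 = 1.6880e-04 cm
Step 3: L in um = 1.6880e-04 * 1e4 = 1.688 um

1.688


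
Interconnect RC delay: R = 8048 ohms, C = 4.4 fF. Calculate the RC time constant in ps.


Step 1: tau = R * C
Step 2: tau = 8048 * 4.4 fF = 8048 * 4.4e-15 F
Step 3: tau = 3.54112e-11 s = 35.4112 ps

35.4112


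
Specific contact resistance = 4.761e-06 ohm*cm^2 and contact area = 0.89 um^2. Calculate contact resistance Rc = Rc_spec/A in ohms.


Step 1: Convert area to cm^2: 0.89 um^2 = 8.9000e-09 cm^2
Step 2: Rc = Rc_spec / A = 4.761e-06 / 8.9000e-09
Step 3: Rc = 5.35e+02 ohms

5.35e+02


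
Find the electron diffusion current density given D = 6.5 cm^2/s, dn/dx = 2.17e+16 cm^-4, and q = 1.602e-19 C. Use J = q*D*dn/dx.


Step 1: J = q * D * (dn/dx)
Step 2: J = 1.602e-19 * 6.5 * 2.17e+16
Step 3: J = 2.26e-02 A/cm^2

2.26e-02


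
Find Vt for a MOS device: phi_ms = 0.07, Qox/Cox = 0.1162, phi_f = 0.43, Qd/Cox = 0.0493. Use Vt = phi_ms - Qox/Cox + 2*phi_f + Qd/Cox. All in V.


Step 1: Vt = phi_ms - Qox/Cox + 2*phi_f + Qd/Cox
Step 2: Vt = 0.07 - 0.1162 + 2*0.43 + 0.0493
Step 3: Vt = 0.07 - 0.1162 + 0.86 + 0.0493
Step 4: Vt = 0.8631 V

0.8631


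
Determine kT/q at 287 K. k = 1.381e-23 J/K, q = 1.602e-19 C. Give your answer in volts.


Step 1: kT = 1.381e-23 * 287 = 3.96347e-21 J
Step 2: Vt = kT/q = 3.96347e-21 / 1.602e-19
Step 3: Vt = 0.02474 V

0.02474


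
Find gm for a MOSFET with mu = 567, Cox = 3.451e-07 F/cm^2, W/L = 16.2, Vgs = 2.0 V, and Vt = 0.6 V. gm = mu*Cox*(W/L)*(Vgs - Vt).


Step 1: Vov = Vgs - Vt = 2.0 - 0.6 = 1.4 V
Step 2: gm = mu * Cox * (W/L) * Vov
Step 3: gm = 567 * 3.451e-07 * 16.2 * 1.4 = 4.44e-03 S

4.44e-03


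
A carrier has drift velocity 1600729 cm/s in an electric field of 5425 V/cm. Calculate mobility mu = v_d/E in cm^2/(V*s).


Step 1: mu = v_d / E
Step 2: mu = 1600729 / 5425
Step 3: mu = 295.07 cm^2/(V*s)

295.07


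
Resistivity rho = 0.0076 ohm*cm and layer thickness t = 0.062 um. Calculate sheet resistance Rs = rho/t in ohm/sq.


Step 1: Convert thickness to cm: t = 0.062 um = 6.2000e-06 cm
Step 2: Rs = rho / t = 0.0076 / 6.2000e-06
Step 3: Rs = 1225.8 ohm/sq

1225.8


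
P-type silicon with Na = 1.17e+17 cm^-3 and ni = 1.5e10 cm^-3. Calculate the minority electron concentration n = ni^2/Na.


Step 1: Majority hole concentration p ≈ Na = 1.17e+17 cm^-3
Step 2: n = ni^2 / Na = (1.5e10)^2 / 1.17e+17
Step 3: n = 1.92e+03 cm^-3

1.92e+03


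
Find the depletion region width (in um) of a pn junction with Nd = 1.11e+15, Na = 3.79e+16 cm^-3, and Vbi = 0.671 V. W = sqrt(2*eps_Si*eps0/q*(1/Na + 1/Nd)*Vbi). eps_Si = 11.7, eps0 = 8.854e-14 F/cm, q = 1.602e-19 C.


Step 1: 1/Na + 1/Nd = 1/3.79e+16 + 1/1.11e+15 = 9.27286e-16
Step 2: 2*eps*eps0/q = 2*11.7*8.854e-14/1.602e-19 = 1.293281e+07
Step 3: W^2 = 1.293281e+07 * 9.27286e-16 * 0.671 = 8.04691e-09
Step 4: W = sqrt(8.04691e-09) = 8.970e-05 cm = 0.897 um

0.897


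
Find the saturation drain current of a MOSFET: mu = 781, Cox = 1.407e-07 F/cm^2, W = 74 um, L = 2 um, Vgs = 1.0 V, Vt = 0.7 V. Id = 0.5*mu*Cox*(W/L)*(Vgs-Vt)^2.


Step 1: Overdrive voltage Vov = Vgs - Vt = 1.0 - 0.7 = 0.3 V
Step 2: W/L = 74/2 = 37
Step 3: Id = 0.5 * 781 * 1.407e-07 * 37 * 0.3^2
Step 4: Id = 1.83e-04 A

1.83e-04


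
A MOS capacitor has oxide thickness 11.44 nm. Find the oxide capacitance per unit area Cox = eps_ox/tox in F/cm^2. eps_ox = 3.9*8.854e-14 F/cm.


Step 1: eps_ox = 3.9 * 8.854e-14 = 3.45306e-13 F/cm
Step 2: tox in cm = 11.44 nm * 1e-7 = 1.1440e-06 cm
Step 3: Cox = 3.45306e-13 / 1.1440e-06 = 3.02e-07 F/cm^2

3.02e-07


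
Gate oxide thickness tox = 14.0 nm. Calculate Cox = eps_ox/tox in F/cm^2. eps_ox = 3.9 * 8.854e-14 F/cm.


Step 1: eps_ox = 3.9 * 8.854e-14 = 3.45306e-13 F/cm
Step 2: tox in cm = 14.0 nm * 1e-7 = 1.4000e-06 cm
Step 3: Cox = 3.45306e-13 / 1.4000e-06 = 2.47e-07 F/cm^2

2.47e-07


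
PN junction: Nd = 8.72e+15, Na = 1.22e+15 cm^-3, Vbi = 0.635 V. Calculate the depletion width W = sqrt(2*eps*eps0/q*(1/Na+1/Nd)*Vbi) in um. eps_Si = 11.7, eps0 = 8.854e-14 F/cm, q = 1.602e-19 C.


Step 1: 1/Na + 1/Nd = 1/1.22e+15 + 1/8.72e+15 = 9.34351e-16
Step 2: 2*eps*eps0/q = 2*11.7*8.854e-14/1.602e-19 = 1.293281e+07
Step 3: W^2 = 1.293281e+07 * 9.34351e-16 * 0.635 = 7.67320e-09
Step 4: W = sqrt(7.67320e-09) = 8.760e-05 cm = 0.876 um

0.876


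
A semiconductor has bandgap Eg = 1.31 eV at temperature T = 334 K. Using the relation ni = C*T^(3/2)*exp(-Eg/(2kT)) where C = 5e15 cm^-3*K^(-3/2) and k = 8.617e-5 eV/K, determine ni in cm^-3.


Step 1: Compute kT = 8.617e-5 * 334 = 0.02878078 eV
Step 2: Exponent = -Eg/(2kT) = -1.31/(2*0.02878078) = -22.75824
Step 3: T^(3/2) = 334^1.5 = 6104.07
Step 4: ni = 5e15 * 6104.07 * exp(-22.75824) = 3.99e+09 cm^-3

3.99e+09


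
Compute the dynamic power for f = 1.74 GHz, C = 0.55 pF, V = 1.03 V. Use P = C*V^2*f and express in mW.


Step 1: V^2 = 1.03^2 = 1.0609 V^2
Step 2: P = C*V^2*f = 0.55e-12 F * 1.0609 * 1.74e9 Hz
Step 3: P = 1.0152813e-03 W
Step 4: P = 1.015 mW

1.015


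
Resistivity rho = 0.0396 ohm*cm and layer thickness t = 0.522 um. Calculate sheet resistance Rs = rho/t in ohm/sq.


Step 1: Convert thickness to cm: t = 0.522 um = 5.2200e-05 cm
Step 2: Rs = rho / t = 0.0396 / 5.2200e-05
Step 3: Rs = 758.6 ohm/sq

758.6


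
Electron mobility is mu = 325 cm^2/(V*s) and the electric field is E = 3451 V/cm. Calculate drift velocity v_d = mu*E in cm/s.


Step 1: v_d = mu * E
Step 2: v_d = 325 * 3451 = 1121575
Step 3: v_d = 1.12e+06 cm/s

1.12e+06


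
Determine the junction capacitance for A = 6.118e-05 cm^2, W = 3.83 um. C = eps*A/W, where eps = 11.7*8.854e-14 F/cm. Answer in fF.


Step 1: eps_Si = 11.7 * 8.854e-14 = 1.035918e-12 F/cm
Step 2: W in cm = 3.83 * 1e-4 = 3.83e-04 cm
Step 3: C = 1.035918e-12 * 6.118e-05 / 3.83e-04 = 1.654764e-13 F
Step 4: C = 165.48 fF

165.48


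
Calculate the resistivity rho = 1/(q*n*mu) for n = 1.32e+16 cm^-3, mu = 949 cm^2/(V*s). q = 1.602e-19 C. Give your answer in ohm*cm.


Step 1: sigma = q * n * mu = 1.602e-19 * 1.32e+16 * 949 = 2.00679e+00 S/cm
Step 2: rho = 1 / sigma = 1 / 2.00679e+00 = 0.4983 ohm*cm

0.4983


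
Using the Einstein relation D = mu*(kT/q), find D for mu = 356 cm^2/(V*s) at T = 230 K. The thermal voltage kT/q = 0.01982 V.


Step 1: D = mu * (kT/q)
Step 2: D = 356 * 0.01982
Step 3: D = 7.06 cm^2/s

7.06


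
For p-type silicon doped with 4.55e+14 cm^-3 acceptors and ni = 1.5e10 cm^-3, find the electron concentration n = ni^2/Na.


Step 1: Majority hole concentration p ≈ Na = 4.55e+14 cm^-3
Step 2: n = ni^2 / Na = (1.5e10)^2 / 4.55e+14
Step 3: n = 4.95e+05 cm^-3

4.95e+05


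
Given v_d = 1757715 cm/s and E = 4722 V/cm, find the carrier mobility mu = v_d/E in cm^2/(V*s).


Step 1: mu = v_d / E
Step 2: mu = 1757715 / 4722
Step 3: mu = 372.24 cm^2/(V*s)

372.24


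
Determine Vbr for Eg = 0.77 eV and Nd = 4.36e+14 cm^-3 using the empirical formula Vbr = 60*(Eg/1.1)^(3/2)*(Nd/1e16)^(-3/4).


Step 1: Eg/1.1 = 0.77/1.1 = 0.700000
Step 2: (Eg/1.1)^1.5 = 0.700000^1.5 = 0.585662
Step 3: (Nd/1e16)^(-0.75) = (0.0436)^(-0.75) = 10.480576
Step 4: Vbr = 60 * 0.585662 * 10.480576 = 368.3 V

368.3


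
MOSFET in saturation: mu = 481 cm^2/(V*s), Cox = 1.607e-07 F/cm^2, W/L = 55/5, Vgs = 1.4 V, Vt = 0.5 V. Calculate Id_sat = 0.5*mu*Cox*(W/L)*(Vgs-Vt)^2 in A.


Step 1: Overdrive voltage Vov = Vgs - Vt = 1.4 - 0.5 = 0.9 V
Step 2: W/L = 55/5 = 11
Step 3: Id = 0.5 * 481 * 1.607e-07 * 11 * 0.9^2
Step 4: Id = 3.44e-04 A

3.44e-04


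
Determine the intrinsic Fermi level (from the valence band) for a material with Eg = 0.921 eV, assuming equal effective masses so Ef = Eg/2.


Step 1: For an intrinsic semiconductor, the Fermi level sits at midgap.
Step 2: Ef = Eg / 2 = 0.921 / 2 = 0.4605 eV

0.4605


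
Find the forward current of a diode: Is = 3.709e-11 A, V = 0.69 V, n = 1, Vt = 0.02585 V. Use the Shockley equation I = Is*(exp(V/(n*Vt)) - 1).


Step 1: V/(n*Vt) = 0.69/(1*0.02585) = 26.6925
Step 2: exp(26.6925) = 3.9121e+11
Step 3: I = 3.709e-11 * (3.9121e+11 - 1) = 1.45e+01 A

1.45e+01


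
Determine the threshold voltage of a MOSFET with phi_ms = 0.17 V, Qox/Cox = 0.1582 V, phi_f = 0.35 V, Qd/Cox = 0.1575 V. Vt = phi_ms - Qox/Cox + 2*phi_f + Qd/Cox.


Step 1: Vt = phi_ms - Qox/Cox + 2*phi_f + Qd/Cox
Step 2: Vt = 0.17 - 0.1582 + 2*0.35 + 0.1575
Step 3: Vt = 0.17 - 0.1582 + 0.7 + 0.1575
Step 4: Vt = 0.8693 V

0.8693


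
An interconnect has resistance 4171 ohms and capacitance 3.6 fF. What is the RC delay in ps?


Step 1: tau = R * C
Step 2: tau = 4171 * 3.6 fF = 4171 * 3.6e-15 F
Step 3: tau = 1.50156e-11 s = 15.0156 ps

15.0156


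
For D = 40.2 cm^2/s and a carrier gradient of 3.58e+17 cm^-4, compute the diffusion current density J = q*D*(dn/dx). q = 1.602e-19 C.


Step 1: J = q * D * (dn/dx)
Step 2: J = 1.602e-19 * 40.2 * 3.58e+17
Step 3: J = 2.31e+00 A/cm^2

2.31e+00


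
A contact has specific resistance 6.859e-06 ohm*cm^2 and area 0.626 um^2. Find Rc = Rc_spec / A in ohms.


Step 1: Convert area to cm^2: 0.626 um^2 = 6.2600e-09 cm^2
Step 2: Rc = Rc_spec / A = 6.859e-06 / 6.2600e-09
Step 3: Rc = 1.10e+03 ohms

1.10e+03


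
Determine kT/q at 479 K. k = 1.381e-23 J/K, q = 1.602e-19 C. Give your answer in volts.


Step 1: kT = 1.381e-23 * 479 = 6.61499e-21 J
Step 2: Vt = kT/q = 6.61499e-21 / 1.602e-19
Step 3: Vt = 0.04129 V

0.04129


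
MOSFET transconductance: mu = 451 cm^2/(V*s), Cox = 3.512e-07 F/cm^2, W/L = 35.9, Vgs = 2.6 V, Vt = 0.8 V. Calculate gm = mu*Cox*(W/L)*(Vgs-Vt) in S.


Step 1: Vov = Vgs - Vt = 2.6 - 0.8 = 1.8 V
Step 2: gm = mu * Cox * (W/L) * Vov
Step 3: gm = 451 * 3.512e-07 * 35.9 * 1.8 = 1.02e-02 S

1.02e-02


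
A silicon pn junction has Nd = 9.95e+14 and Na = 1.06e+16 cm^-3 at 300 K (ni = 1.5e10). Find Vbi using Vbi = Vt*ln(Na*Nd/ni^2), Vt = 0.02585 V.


Step 1: Compute Na*Nd/ni^2 = 1.06e+16 * 9.95e+14 / (1.5e10)^2 = 4.6876e+10
Step 2: ln(4.6876e+10) = 24.5708
Step 3: Vbi = 0.02585 * 24.5708 = 0.635 V

0.635


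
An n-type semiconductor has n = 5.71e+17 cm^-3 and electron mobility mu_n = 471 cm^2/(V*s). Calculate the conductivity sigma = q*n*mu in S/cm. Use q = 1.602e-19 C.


Step 1: sigma = q * n * mu
Step 2: sigma = 1.602e-19 * 5.71e+17 * 471
Step 3: sigma = 4.308e+01 S/cm

4.308e+01


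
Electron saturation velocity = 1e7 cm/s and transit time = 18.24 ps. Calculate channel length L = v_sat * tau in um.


Step 1: tau in seconds = 18.24 ps * 1e-12 = 1.8240e-11 s
Step 2: L = v_sat * tau = 1e7 * 1.8240e-11 = 1.8240e-04 cm
Step 3: L in um = 1.8240e-04 * 1e4 = 1.824 um

1.824


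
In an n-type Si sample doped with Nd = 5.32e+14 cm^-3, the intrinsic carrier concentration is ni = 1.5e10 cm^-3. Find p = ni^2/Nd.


Step 1: Since Nd >> ni, n ≈ Nd = 5.32e+14 cm^-3
Step 2: p = ni^2 / n = (1.5e10)^2 / 5.32e+14
Step 3: p = 2.25e20 / 5.32e+14 = 4.23e+05 cm^-3

4.23e+05


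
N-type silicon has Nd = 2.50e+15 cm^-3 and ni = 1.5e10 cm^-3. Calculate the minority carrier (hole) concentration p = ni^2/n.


Step 1: Since Nd >> ni, n ≈ Nd = 2.50e+15 cm^-3
Step 2: p = ni^2 / n = (1.5e10)^2 / 2.50e+15
Step 3: p = 2.25e20 / 2.50e+15 = 9.00e+04 cm^-3

9.00e+04


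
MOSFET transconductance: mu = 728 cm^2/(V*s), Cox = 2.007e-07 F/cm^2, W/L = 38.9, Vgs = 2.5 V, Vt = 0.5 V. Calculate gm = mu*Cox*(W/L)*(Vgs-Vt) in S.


Step 1: Vov = Vgs - Vt = 2.5 - 0.5 = 2.0 V
Step 2: gm = mu * Cox * (W/L) * Vov
Step 3: gm = 728 * 2.007e-07 * 38.9 * 2.0 = 1.14e-02 S

1.14e-02


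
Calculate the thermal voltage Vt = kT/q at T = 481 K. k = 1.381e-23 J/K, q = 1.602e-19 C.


Step 1: kT = 1.381e-23 * 481 = 6.64261e-21 J
Step 2: Vt = kT/q = 6.64261e-21 / 1.602e-19
Step 3: Vt = 0.04146 V

0.04146


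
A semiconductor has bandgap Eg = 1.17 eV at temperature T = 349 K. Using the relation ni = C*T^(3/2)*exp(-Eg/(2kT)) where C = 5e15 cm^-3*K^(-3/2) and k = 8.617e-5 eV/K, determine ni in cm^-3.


Step 1: Compute kT = 8.617e-5 * 349 = 0.03007333 eV
Step 2: Exponent = -Eg/(2kT) = -1.17/(2*0.03007333) = -19.45245
Step 3: T^(3/2) = 349^1.5 = 6519.86
Step 4: ni = 5e15 * 6519.86 * exp(-19.45245) = 1.16e+11 cm^-3

1.16e+11


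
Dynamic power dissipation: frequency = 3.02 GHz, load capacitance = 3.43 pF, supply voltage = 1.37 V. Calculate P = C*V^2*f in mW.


Step 1: V^2 = 1.37^2 = 1.8769 V^2
Step 2: P = C*V^2*f = 3.43e-12 F * 1.8769 * 3.02e9 Hz
Step 3: P = 1.944205634e-02 W
Step 4: P = 19.442 mW

19.442


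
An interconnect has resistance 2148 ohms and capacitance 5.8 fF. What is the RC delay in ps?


Step 1: tau = R * C
Step 2: tau = 2148 * 5.8 fF = 2148 * 5.8e-15 F
Step 3: tau = 1.24584e-11 s = 12.4584 ps

12.4584


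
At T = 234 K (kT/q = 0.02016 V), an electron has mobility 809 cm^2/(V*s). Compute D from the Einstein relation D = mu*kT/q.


Step 1: D = mu * (kT/q)
Step 2: D = 809 * 0.02016
Step 3: D = 16.31 cm^2/s

16.31


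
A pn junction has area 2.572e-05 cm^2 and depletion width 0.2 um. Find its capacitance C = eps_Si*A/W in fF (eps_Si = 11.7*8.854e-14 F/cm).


Step 1: eps_Si = 11.7 * 8.854e-14 = 1.035918e-12 F/cm
Step 2: W in cm = 0.2 * 1e-4 = 2.00e-05 cm
Step 3: C = 1.035918e-12 * 2.572e-05 / 2.00e-05 = 1.332191e-12 F
Step 4: C = 1332.19 fF

1332.19


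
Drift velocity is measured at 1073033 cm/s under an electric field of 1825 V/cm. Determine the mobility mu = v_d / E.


Step 1: mu = v_d / E
Step 2: mu = 1073033 / 1825
Step 3: mu = 587.96 cm^2/(V*s)

587.96


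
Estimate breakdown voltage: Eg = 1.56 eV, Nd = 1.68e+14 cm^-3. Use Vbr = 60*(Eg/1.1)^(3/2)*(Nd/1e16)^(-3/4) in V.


Step 1: Eg/1.1 = 1.56/1.1 = 1.418182
Step 2: (Eg/1.1)^1.5 = 1.418182^1.5 = 1.688877
Step 3: (Nd/1e16)^(-0.75) = (0.0168)^(-0.75) = 21.429796
Step 4: Vbr = 60 * 1.688877 * 21.429796 = 2171.5 V

2171.5


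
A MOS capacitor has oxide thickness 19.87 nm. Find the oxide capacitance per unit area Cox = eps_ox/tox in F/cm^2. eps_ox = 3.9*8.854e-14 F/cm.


Step 1: eps_ox = 3.9 * 8.854e-14 = 3.45306e-13 F/cm
Step 2: tox in cm = 19.87 nm * 1e-7 = 1.9870e-06 cm
Step 3: Cox = 3.45306e-13 / 1.9870e-06 = 1.74e-07 F/cm^2

1.74e-07


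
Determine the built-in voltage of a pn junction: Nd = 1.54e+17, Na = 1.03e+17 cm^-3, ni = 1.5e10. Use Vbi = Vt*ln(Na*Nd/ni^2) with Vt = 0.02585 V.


Step 1: Compute Na*Nd/ni^2 = 1.03e+17 * 1.54e+17 / (1.5e10)^2 = 7.0498e+13
Step 2: ln(7.0498e+13) = 31.8866
Step 3: Vbi = 0.02585 * 31.8866 = 0.824 V

0.824


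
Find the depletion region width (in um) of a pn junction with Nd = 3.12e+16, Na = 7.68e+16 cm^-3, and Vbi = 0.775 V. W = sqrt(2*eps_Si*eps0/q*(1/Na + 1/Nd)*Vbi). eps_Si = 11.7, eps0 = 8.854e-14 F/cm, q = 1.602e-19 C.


Step 1: 1/Na + 1/Nd = 1/7.68e+16 + 1/3.12e+16 = 4.50721e-17
Step 2: 2*eps*eps0/q = 2*11.7*8.854e-14/1.602e-19 = 1.293281e+07
Step 3: W^2 = 1.293281e+07 * 4.50721e-17 * 0.775 = 4.51754e-10
Step 4: W = sqrt(4.51754e-10) = 2.125e-05 cm = 0.2125 um

0.2125


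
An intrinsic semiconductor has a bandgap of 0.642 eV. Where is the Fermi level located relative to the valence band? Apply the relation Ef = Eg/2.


Step 1: For an intrinsic semiconductor, the Fermi level sits at midgap.
Step 2: Ef = Eg / 2 = 0.642 / 2 = 0.321 eV

0.321


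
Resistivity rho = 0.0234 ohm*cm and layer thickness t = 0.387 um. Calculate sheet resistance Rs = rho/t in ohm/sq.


Step 1: Convert thickness to cm: t = 0.387 um = 3.8700e-05 cm
Step 2: Rs = rho / t = 0.0234 / 3.8700e-05
Step 3: Rs = 604.7 ohm/sq

604.7


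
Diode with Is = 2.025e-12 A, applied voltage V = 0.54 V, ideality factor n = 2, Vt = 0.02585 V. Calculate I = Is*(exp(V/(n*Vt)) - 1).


Step 1: V/(n*Vt) = 0.54/(2*0.02585) = 10.4449
Step 2: exp(10.4449) = 3.4369e+04
Step 3: I = 2.025e-12 * (3.4369e+04 - 1) = 6.96e-08 A

6.96e-08


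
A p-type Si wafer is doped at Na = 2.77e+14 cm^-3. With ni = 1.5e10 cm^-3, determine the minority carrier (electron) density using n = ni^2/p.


Step 1: Majority hole concentration p ≈ Na = 2.77e+14 cm^-3
Step 2: n = ni^2 / Na = (1.5e10)^2 / 2.77e+14
Step 3: n = 8.12e+05 cm^-3

8.12e+05


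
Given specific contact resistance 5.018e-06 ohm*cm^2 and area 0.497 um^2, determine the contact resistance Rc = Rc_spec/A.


Step 1: Convert area to cm^2: 0.497 um^2 = 4.9700e-09 cm^2
Step 2: Rc = Rc_spec / A = 5.018e-06 / 4.9700e-09
Step 3: Rc = 1.01e+03 ohms

1.01e+03


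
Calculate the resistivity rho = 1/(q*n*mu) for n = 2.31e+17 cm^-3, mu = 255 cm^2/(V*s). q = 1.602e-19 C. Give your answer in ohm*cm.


Step 1: sigma = q * n * mu = 1.602e-19 * 2.31e+17 * 255 = 9.43658e+00 S/cm
Step 2: rho = 1 / sigma = 1 / 9.43658e+00 = 0.106 ohm*cm

0.106


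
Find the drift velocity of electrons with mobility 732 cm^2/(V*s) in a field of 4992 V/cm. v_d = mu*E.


Step 1: v_d = mu * E
Step 2: v_d = 732 * 4992 = 3654144
Step 3: v_d = 3.65e+06 cm/s

3.65e+06


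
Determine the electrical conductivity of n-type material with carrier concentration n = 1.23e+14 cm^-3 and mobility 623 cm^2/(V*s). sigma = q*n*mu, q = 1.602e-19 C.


Step 1: sigma = q * n * mu
Step 2: sigma = 1.602e-19 * 1.23e+14 * 623
Step 3: sigma = 1.228e-02 S/cm

1.228e-02


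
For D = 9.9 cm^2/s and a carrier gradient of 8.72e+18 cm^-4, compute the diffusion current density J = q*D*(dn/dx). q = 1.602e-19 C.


Step 1: J = q * D * (dn/dx)
Step 2: J = 1.602e-19 * 9.9 * 8.72e+18
Step 3: J = 1.38e+01 A/cm^2

1.38e+01


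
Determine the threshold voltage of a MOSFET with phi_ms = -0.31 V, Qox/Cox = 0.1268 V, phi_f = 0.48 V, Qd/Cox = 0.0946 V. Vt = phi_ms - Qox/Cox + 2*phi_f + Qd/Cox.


Step 1: Vt = phi_ms - Qox/Cox + 2*phi_f + Qd/Cox
Step 2: Vt = -0.31 - 0.1268 + 2*0.48 + 0.0946
Step 3: Vt = -0.31 - 0.1268 + 0.96 + 0.0946
Step 4: Vt = 0.6178 V

0.6178


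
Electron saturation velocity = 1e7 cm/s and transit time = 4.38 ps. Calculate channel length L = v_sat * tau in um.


Step 1: tau in seconds = 4.38 ps * 1e-12 = 4.3800e-12 s
Step 2: L = v_sat * tau = 1e7 * 4.3800e-12 = 4.3800e-05 cm
Step 3: L in um = 4.3800e-05 * 1e4 = 0.438 um

0.438


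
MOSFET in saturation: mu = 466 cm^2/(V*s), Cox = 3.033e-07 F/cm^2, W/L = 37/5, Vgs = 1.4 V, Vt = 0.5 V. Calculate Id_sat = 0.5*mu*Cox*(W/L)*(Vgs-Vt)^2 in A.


Step 1: Overdrive voltage Vov = Vgs - Vt = 1.4 - 0.5 = 0.9 V
Step 2: W/L = 37/5 = 7.4
Step 3: Id = 0.5 * 466 * 3.033e-07 * 7.4 * 0.9^2
Step 4: Id = 4.24e-04 A

4.24e-04


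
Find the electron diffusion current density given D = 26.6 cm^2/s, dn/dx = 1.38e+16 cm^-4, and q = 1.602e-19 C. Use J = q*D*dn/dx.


Step 1: J = q * D * (dn/dx)
Step 2: J = 1.602e-19 * 26.6 * 1.38e+16
Step 3: J = 5.88e-02 A/cm^2

5.88e-02


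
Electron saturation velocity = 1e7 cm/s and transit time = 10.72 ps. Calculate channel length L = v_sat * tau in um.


Step 1: tau in seconds = 10.72 ps * 1e-12 = 1.0720e-11 s
Step 2: L = v_sat * tau = 1e7 * 1.0720e-11 = 1.0720e-04 cm
Step 3: L in um = 1.0720e-04 * 1e4 = 1.072 um

1.072


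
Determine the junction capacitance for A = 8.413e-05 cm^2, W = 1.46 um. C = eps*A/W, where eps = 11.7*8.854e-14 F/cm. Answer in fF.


Step 1: eps_Si = 11.7 * 8.854e-14 = 1.035918e-12 F/cm
Step 2: W in cm = 1.46 * 1e-4 = 1.46e-04 cm
Step 3: C = 1.035918e-12 * 8.413e-05 / 1.46e-04 = 5.969300e-13 F
Step 4: C = 596.93 fF

596.93


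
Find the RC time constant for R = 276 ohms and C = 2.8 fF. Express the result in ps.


Step 1: tau = R * C
Step 2: tau = 276 * 2.8 fF = 276 * 2.8e-15 F
Step 3: tau = 7.728e-13 s = 0.7728 ps

0.7728


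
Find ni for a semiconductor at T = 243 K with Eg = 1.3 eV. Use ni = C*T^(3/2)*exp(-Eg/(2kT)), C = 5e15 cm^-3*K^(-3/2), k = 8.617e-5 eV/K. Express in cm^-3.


Step 1: Compute kT = 8.617e-5 * 243 = 0.02093931 eV
Step 2: Exponent = -Eg/(2kT) = -1.3/(2*0.02093931) = -31.04209
Step 3: T^(3/2) = 243^1.5 = 3788.00
Step 4: ni = 5e15 * 3788.00 * exp(-31.04209) = 6.25e+05 cm^-3

6.25e+05


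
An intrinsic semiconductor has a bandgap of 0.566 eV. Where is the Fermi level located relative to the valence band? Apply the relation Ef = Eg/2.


Step 1: For an intrinsic semiconductor, the Fermi level sits at midgap.
Step 2: Ef = Eg / 2 = 0.566 / 2 = 0.283 eV

0.283


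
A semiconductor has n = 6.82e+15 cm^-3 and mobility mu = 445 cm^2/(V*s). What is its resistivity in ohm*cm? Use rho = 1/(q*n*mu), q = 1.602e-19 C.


Step 1: sigma = q * n * mu = 1.602e-19 * 6.82e+15 * 445 = 4.86191e-01 S/cm
Step 2: rho = 1 / sigma = 1 / 4.86191e-01 = 2.057 ohm*cm

2.057


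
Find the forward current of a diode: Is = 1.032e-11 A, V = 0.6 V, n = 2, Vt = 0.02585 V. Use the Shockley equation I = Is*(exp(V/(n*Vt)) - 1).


Step 1: V/(n*Vt) = 0.6/(2*0.02585) = 11.6054
Step 2: exp(11.6054) = 1.0969e+05
Step 3: I = 1.032e-11 * (1.0969e+05 - 1) = 1.13e-06 A

1.13e-06


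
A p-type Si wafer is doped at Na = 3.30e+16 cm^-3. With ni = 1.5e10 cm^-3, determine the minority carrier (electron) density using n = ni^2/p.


Step 1: Majority hole concentration p ≈ Na = 3.30e+16 cm^-3
Step 2: n = ni^2 / Na = (1.5e10)^2 / 3.30e+16
Step 3: n = 6.82e+03 cm^-3

6.82e+03


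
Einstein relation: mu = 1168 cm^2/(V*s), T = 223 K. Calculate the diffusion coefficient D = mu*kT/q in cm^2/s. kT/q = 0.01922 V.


Step 1: D = mu * (kT/q)
Step 2: D = 1168 * 0.01922
Step 3: D = 22.45 cm^2/s

22.45


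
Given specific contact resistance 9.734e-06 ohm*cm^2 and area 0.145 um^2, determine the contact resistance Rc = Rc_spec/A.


Step 1: Convert area to cm^2: 0.145 um^2 = 1.4500e-09 cm^2
Step 2: Rc = Rc_spec / A = 9.734e-06 / 1.4500e-09
Step 3: Rc = 6.71e+03 ohms

6.71e+03


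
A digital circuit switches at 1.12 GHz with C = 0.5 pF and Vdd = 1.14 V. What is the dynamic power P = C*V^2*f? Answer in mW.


Step 1: V^2 = 1.14^2 = 1.2996 V^2
Step 2: P = C*V^2*f = 0.5e-12 F * 1.2996 * 1.12e9 Hz
Step 3: P = 7.27776e-04 W
Step 4: P = 0.728 mW

0.728


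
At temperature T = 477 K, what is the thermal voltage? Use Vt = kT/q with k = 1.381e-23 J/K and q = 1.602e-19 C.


Step 1: kT = 1.381e-23 * 477 = 6.58737e-21 J
Step 2: Vt = kT/q = 6.58737e-21 / 1.602e-19
Step 3: Vt = 0.04112 V

0.04112


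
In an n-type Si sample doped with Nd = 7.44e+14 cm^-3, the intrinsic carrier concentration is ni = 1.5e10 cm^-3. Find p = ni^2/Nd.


Step 1: Since Nd >> ni, n ≈ Nd = 7.44e+14 cm^-3
Step 2: p = ni^2 / n = (1.5e10)^2 / 7.44e+14
Step 3: p = 2.25e20 / 7.44e+14 = 3.02e+05 cm^-3

3.02e+05


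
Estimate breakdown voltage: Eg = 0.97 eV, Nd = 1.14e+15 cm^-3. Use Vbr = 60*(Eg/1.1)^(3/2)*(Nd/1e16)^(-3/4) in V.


Step 1: Eg/1.1 = 0.97/1.1 = 0.881818
Step 2: (Eg/1.1)^1.5 = 0.881818^1.5 = 0.828073
Step 3: (Nd/1e16)^(-0.75) = (0.114)^(-0.75) = 5.097079
Step 4: Vbr = 60 * 0.828073 * 5.097079 = 253.2 V

253.2


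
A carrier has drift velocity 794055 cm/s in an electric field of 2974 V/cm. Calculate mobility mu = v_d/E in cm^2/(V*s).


Step 1: mu = v_d / E
Step 2: mu = 794055 / 2974
Step 3: mu = 267.0 cm^2/(V*s)

267.0


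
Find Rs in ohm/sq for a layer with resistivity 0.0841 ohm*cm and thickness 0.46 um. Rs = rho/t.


Step 1: Convert thickness to cm: t = 0.46 um = 4.6000e-05 cm
Step 2: Rs = rho / t = 0.0841 / 4.6000e-05
Step 3: Rs = 1828.3 ohm/sq

1828.3


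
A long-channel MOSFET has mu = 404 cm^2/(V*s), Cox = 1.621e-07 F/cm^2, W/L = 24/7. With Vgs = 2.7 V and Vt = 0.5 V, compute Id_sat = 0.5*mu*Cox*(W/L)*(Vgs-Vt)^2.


Step 1: Overdrive voltage Vov = Vgs - Vt = 2.7 - 0.5 = 2.2 V
Step 2: W/L = 24/7 = 3.42857
Step 3: Id = 0.5 * 404 * 1.621e-07 * 3.42857 * 2.2^2
Step 4: Id = 5.43e-04 A

5.43e-04


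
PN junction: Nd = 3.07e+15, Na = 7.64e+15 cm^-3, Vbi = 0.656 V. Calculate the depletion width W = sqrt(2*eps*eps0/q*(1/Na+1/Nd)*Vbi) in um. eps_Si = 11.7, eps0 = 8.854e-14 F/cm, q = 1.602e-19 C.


Step 1: 1/Na + 1/Nd = 1/7.64e+15 + 1/3.07e+15 = 4.56623e-16
Step 2: 2*eps*eps0/q = 2*11.7*8.854e-14/1.602e-19 = 1.293281e+07
Step 3: W^2 = 1.293281e+07 * 4.56623e-16 * 0.656 = 3.87395e-09
Step 4: W = sqrt(3.87395e-09) = 6.224e-05 cm = 0.6224 um

0.6224


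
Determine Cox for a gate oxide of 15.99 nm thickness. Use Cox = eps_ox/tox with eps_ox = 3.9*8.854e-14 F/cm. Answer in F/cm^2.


Step 1: eps_ox = 3.9 * 8.854e-14 = 3.45306e-13 F/cm
Step 2: tox in cm = 15.99 nm * 1e-7 = 1.5990e-06 cm
Step 3: Cox = 3.45306e-13 / 1.5990e-06 = 2.16e-07 F/cm^2

2.16e-07


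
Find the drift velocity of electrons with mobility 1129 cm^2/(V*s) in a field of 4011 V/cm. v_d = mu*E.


Step 1: v_d = mu * E
Step 2: v_d = 1129 * 4011 = 4528419
Step 3: v_d = 4.53e+06 cm/s

4.53e+06


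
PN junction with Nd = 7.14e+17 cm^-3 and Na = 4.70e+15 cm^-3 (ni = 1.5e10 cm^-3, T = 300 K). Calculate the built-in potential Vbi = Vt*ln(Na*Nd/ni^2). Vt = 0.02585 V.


Step 1: Compute Na*Nd/ni^2 = 4.70e+15 * 7.14e+17 / (1.5e10)^2 = 1.4915e+13
Step 2: ln(1.4915e+13) = 30.3334
Step 3: Vbi = 0.02585 * 30.3334 = 0.784 V

0.784


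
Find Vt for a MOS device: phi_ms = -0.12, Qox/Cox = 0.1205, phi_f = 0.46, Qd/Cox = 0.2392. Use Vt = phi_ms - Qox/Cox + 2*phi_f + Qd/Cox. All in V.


Step 1: Vt = phi_ms - Qox/Cox + 2*phi_f + Qd/Cox
Step 2: Vt = -0.12 - 0.1205 + 2*0.46 + 0.2392
Step 3: Vt = -0.12 - 0.1205 + 0.92 + 0.2392
Step 4: Vt = 0.9187 V

0.9187


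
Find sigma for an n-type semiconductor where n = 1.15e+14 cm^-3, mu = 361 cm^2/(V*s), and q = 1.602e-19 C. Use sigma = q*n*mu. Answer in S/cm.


Step 1: sigma = q * n * mu
Step 2: sigma = 1.602e-19 * 1.15e+14 * 361
Step 3: sigma = 6.651e-03 S/cm

6.651e-03


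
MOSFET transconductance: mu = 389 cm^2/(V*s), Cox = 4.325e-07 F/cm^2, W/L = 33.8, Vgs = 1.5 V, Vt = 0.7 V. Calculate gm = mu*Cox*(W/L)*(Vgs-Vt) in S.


Step 1: Vov = Vgs - Vt = 1.5 - 0.7 = 0.8 V
Step 2: gm = mu * Cox * (W/L) * Vov
Step 3: gm = 389 * 4.325e-07 * 33.8 * 0.8 = 4.55e-03 S

4.55e-03


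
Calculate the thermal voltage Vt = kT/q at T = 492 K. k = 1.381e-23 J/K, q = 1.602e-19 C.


Step 1: kT = 1.381e-23 * 492 = 6.79452e-21 J
Step 2: Vt = kT/q = 6.79452e-21 / 1.602e-19
Step 3: Vt = 0.04241 V

0.04241


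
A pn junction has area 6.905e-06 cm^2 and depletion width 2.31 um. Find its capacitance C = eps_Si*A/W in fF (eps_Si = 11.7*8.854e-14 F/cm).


Step 1: eps_Si = 11.7 * 8.854e-14 = 1.035918e-12 F/cm
Step 2: W in cm = 2.31 * 1e-4 = 2.31e-04 cm
Step 3: C = 1.035918e-12 * 6.905e-06 / 2.31e-04 = 3.096543e-14 F
Step 4: C = 30.97 fF

30.97


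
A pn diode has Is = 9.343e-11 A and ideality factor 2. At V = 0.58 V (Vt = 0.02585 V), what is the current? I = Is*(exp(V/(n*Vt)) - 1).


Step 1: V/(n*Vt) = 0.58/(2*0.02585) = 11.2186
Step 2: exp(11.2186) = 7.4503e+04
Step 3: I = 9.343e-11 * (7.4503e+04 - 1) = 6.96e-06 A

6.96e-06


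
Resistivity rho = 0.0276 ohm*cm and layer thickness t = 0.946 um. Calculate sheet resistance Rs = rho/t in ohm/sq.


Step 1: Convert thickness to cm: t = 0.946 um = 9.4600e-05 cm
Step 2: Rs = rho / t = 0.0276 / 9.4600e-05
Step 3: Rs = 291.8 ohm/sq

291.8


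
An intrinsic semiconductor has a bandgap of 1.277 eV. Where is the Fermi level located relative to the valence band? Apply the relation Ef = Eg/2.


Step 1: For an intrinsic semiconductor, the Fermi level sits at midgap.
Step 2: Ef = Eg / 2 = 1.277 / 2 = 0.6385 eV

0.6385


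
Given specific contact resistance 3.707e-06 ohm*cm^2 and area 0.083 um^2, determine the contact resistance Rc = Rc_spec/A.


Step 1: Convert area to cm^2: 0.083 um^2 = 8.3000e-10 cm^2
Step 2: Rc = Rc_spec / A = 3.707e-06 / 8.3000e-10
Step 3: Rc = 4.47e+03 ohms

4.47e+03


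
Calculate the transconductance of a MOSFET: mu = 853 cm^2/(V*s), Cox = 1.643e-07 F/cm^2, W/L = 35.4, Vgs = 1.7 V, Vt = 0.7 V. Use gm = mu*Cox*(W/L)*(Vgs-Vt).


Step 1: Vov = Vgs - Vt = 1.7 - 0.7 = 1.0 V
Step 2: gm = mu * Cox * (W/L) * Vov
Step 3: gm = 853 * 1.643e-07 * 35.4 * 1.0 = 4.96e-03 S

4.96e-03


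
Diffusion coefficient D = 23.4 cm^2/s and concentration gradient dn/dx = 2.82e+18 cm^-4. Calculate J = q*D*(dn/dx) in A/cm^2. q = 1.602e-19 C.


Step 1: J = q * D * (dn/dx)
Step 2: J = 1.602e-19 * 23.4 * 2.82e+18
Step 3: J = 1.06e+01 A/cm^2

1.06e+01


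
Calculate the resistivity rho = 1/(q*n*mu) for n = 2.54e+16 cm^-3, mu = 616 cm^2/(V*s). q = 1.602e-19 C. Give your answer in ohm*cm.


Step 1: sigma = q * n * mu = 1.602e-19 * 2.54e+16 * 616 = 2.50655e+00 S/cm
Step 2: rho = 1 / sigma = 1 / 2.50655e+00 = 0.399 ohm*cm

0.399


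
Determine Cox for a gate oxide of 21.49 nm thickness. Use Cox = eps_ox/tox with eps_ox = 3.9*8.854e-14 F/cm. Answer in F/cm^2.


Step 1: eps_ox = 3.9 * 8.854e-14 = 3.45306e-13 F/cm
Step 2: tox in cm = 21.49 nm * 1e-7 = 2.1490e-06 cm
Step 3: Cox = 3.45306e-13 / 2.1490e-06 = 1.61e-07 F/cm^2

1.61e-07


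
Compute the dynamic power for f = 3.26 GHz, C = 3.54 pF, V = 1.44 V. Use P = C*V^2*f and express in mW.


Step 1: V^2 = 1.44^2 = 2.0736 V^2
Step 2: P = C*V^2*f = 3.54e-12 F * 2.0736 * 3.26e9 Hz
Step 3: P = 2.393017344e-02 W
Step 4: P = 23.93 mW

23.93


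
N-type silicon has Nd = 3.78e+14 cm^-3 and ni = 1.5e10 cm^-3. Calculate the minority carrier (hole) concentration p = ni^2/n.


Step 1: Since Nd >> ni, n ≈ Nd = 3.78e+14 cm^-3
Step 2: p = ni^2 / n = (1.5e10)^2 / 3.78e+14
Step 3: p = 2.25e20 / 3.78e+14 = 5.95e+05 cm^-3

5.95e+05


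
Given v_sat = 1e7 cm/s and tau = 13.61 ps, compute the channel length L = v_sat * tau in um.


Step 1: tau in seconds = 13.61 ps * 1e-12 = 1.3610e-11 s
Step 2: L = v_sat * tau = 1e7 * 1.3610e-11 = 1.3610e-04 cm
Step 3: L in um = 1.3610e-04 * 1e4 = 1.361 um

1.361


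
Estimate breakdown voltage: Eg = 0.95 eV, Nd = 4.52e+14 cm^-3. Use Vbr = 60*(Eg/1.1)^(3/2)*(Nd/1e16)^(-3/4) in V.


Step 1: Eg/1.1 = 0.95/1.1 = 0.863636
Step 2: (Eg/1.1)^1.5 = 0.863636^1.5 = 0.802594
Step 3: (Nd/1e16)^(-0.75) = (0.0452)^(-0.75) = 10.201080
Step 4: Vbr = 60 * 0.802594 * 10.201080 = 491.2 V

491.2


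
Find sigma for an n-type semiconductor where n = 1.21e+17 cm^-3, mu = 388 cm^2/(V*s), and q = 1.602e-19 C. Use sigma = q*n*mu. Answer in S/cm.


Step 1: sigma = q * n * mu
Step 2: sigma = 1.602e-19 * 1.21e+17 * 388
Step 3: sigma = 7.521e+00 S/cm

7.521e+00


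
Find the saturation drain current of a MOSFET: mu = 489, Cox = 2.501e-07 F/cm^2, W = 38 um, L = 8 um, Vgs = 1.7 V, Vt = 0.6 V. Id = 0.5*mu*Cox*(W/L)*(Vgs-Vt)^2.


Step 1: Overdrive voltage Vov = Vgs - Vt = 1.7 - 0.6 = 1.1 V
Step 2: W/L = 38/8 = 4.75
Step 3: Id = 0.5 * 489 * 2.501e-07 * 4.75 * 1.1^2
Step 4: Id = 3.51e-04 A

3.51e-04


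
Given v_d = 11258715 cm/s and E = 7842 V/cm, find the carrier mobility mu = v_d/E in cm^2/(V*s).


Step 1: mu = v_d / E
Step 2: mu = 11258715 / 7842
Step 3: mu = 1435.69 cm^2/(V*s)

1435.69


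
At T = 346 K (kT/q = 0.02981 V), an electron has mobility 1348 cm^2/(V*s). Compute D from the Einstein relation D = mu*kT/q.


Step 1: D = mu * (kT/q)
Step 2: D = 1348 * 0.02981
Step 3: D = 40.18 cm^2/s

40.18


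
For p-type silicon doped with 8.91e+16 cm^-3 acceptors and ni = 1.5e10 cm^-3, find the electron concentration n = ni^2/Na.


Step 1: Majority hole concentration p ≈ Na = 8.91e+16 cm^-3
Step 2: n = ni^2 / Na = (1.5e10)^2 / 8.91e+16
Step 3: n = 2.53e+03 cm^-3

2.53e+03


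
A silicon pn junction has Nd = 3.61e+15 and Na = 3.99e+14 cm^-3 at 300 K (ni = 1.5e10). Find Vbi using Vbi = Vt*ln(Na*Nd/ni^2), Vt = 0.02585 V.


Step 1: Compute Na*Nd/ni^2 = 3.99e+14 * 3.61e+15 / (1.5e10)^2 = 6.4017e+09
Step 2: ln(6.4017e+09) = 22.5798
Step 3: Vbi = 0.02585 * 22.5798 = 0.584 V

0.584


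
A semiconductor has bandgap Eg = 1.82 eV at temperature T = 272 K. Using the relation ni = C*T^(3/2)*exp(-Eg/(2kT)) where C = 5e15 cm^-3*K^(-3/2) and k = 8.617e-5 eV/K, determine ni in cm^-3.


Step 1: Compute kT = 8.617e-5 * 272 = 0.02343824 eV
Step 2: Exponent = -Eg/(2kT) = -1.82/(2*0.02343824) = -38.82544
Step 3: T^(3/2) = 272^1.5 = 4485.94
Step 4: ni = 5e15 * 4485.94 * exp(-38.82544) = 3.08e+02 cm^-3

3.08e+02


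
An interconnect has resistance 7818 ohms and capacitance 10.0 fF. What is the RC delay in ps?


Step 1: tau = R * C
Step 2: tau = 7818 * 10.0 fF = 7818 * 1.0e-14 F
Step 3: tau = 7.818e-11 s = 78.18 ps

78.18


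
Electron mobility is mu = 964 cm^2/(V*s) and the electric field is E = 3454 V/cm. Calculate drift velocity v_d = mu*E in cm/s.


Step 1: v_d = mu * E
Step 2: v_d = 964 * 3454 = 3329656
Step 3: v_d = 3.33e+06 cm/s

3.33e+06


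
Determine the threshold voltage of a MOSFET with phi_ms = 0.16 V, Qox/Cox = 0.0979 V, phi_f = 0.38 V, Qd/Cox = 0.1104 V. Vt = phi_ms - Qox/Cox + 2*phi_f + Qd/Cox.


Step 1: Vt = phi_ms - Qox/Cox + 2*phi_f + Qd/Cox
Step 2: Vt = 0.16 - 0.0979 + 2*0.38 + 0.1104
Step 3: Vt = 0.16 - 0.0979 + 0.76 + 0.1104
Step 4: Vt = 0.9325 V

0.9325


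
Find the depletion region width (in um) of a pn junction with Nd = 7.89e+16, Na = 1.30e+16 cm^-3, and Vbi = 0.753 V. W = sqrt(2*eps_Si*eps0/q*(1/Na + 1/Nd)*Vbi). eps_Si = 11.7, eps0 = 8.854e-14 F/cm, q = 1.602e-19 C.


Step 1: 1/Na + 1/Nd = 1/1.30e+16 + 1/7.89e+16 = 8.95973e-17
Step 2: 2*eps*eps0/q = 2*11.7*8.854e-14/1.602e-19 = 1.293281e+07
Step 3: W^2 = 1.293281e+07 * 8.95973e-17 * 0.753 = 8.72535e-10
Step 4: W = sqrt(8.72535e-10) = 2.954e-05 cm = 0.2954 um

0.2954


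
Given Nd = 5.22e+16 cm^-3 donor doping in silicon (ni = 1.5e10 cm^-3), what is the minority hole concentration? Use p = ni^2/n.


Step 1: Since Nd >> ni, n ≈ Nd = 5.22e+16 cm^-3
Step 2: p = ni^2 / n = (1.5e10)^2 / 5.22e+16
Step 3: p = 2.25e20 / 5.22e+16 = 4.31e+03 cm^-3

4.31e+03


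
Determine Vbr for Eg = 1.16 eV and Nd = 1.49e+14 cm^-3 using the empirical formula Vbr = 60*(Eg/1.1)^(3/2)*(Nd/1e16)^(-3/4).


Step 1: Eg/1.1 = 1.16/1.1 = 1.054545
Step 2: (Eg/1.1)^1.5 = 1.054545^1.5 = 1.082923
Step 3: (Nd/1e16)^(-0.75) = (0.0149)^(-0.75) = 23.448243
Step 4: Vbr = 60 * 1.082923 * 23.448243 = 1523.6 V

1523.6


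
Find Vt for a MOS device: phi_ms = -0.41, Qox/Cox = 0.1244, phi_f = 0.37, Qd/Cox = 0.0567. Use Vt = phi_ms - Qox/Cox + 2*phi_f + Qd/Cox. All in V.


Step 1: Vt = phi_ms - Qox/Cox + 2*phi_f + Qd/Cox
Step 2: Vt = -0.41 - 0.1244 + 2*0.37 + 0.0567
Step 3: Vt = -0.41 - 0.1244 + 0.74 + 0.0567
Step 4: Vt = 0.2623 V

0.2623


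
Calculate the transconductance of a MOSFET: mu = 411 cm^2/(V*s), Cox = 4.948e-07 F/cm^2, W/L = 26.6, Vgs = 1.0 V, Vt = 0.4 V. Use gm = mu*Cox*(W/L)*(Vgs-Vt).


Step 1: Vov = Vgs - Vt = 1.0 - 0.4 = 0.6 V
Step 2: gm = mu * Cox * (W/L) * Vov
Step 3: gm = 411 * 4.948e-07 * 26.6 * 0.6 = 3.25e-03 S

3.25e-03


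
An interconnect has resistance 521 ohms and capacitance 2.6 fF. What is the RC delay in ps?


Step 1: tau = R * C
Step 2: tau = 521 * 2.6 fF = 521 * 2.6e-15 F
Step 3: tau = 1.3546e-12 s = 1.3546 ps

1.3546


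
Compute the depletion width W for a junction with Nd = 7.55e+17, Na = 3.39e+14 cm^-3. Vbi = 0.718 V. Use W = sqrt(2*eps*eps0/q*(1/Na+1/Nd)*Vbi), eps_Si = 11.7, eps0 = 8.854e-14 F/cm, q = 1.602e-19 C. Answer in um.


Step 1: 1/Na + 1/Nd = 1/3.39e+14 + 1/7.55e+17 = 2.95118e-15
Step 2: 2*eps*eps0/q = 2*11.7*8.854e-14/1.602e-19 = 1.293281e+07
Step 3: W^2 = 1.293281e+07 * 2.95118e-15 * 0.718 = 2.74039e-08
Step 4: W = sqrt(2.74039e-08) = 1.655e-04 cm = 1.655 um

1.655


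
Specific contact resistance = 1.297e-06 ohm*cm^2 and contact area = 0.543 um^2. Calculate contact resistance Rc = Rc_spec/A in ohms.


Step 1: Convert area to cm^2: 0.543 um^2 = 5.4300e-09 cm^2
Step 2: Rc = Rc_spec / A = 1.297e-06 / 5.4300e-09
Step 3: Rc = 2.39e+02 ohms

2.39e+02


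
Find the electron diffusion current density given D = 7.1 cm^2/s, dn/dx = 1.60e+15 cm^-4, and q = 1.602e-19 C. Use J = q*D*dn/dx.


Step 1: J = q * D * (dn/dx)
Step 2: J = 1.602e-19 * 7.1 * 1.60e+15
Step 3: J = 1.82e-03 A/cm^2

1.82e-03


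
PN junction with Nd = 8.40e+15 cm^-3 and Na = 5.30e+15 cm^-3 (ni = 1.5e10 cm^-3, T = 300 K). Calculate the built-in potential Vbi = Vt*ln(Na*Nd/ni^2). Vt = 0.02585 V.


Step 1: Compute Na*Nd/ni^2 = 5.30e+15 * 8.40e+15 / (1.5e10)^2 = 1.9787e+11
Step 2: ln(1.9787e+11) = 26.0109
Step 3: Vbi = 0.02585 * 26.0109 = 0.672 V

0.672


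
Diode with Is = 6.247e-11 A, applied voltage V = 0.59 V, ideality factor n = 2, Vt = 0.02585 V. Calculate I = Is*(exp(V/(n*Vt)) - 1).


Step 1: V/(n*Vt) = 0.59/(2*0.02585) = 11.4120
Step 2: exp(11.4120) = 9.0400e+04
Step 3: I = 6.247e-11 * (9.0400e+04 - 1) = 5.65e-06 A

5.65e-06


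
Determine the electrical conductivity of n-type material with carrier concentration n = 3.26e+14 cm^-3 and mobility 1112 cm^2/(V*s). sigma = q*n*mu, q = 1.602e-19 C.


Step 1: sigma = q * n * mu
Step 2: sigma = 1.602e-19 * 3.26e+14 * 1112
Step 3: sigma = 5.807e-02 S/cm

5.807e-02


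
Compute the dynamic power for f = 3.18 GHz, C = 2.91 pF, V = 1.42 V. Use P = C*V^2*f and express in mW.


Step 1: V^2 = 1.42^2 = 2.0164 V^2
Step 2: P = C*V^2*f = 2.91e-12 F * 2.0164 * 3.18e9 Hz
Step 3: P = 1.865936232e-02 W
Step 4: P = 18.659 mW

18.659


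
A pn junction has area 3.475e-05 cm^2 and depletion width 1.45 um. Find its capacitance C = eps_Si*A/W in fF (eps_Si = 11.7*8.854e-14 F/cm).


Step 1: eps_Si = 11.7 * 8.854e-14 = 1.035918e-12 F/cm
Step 2: W in cm = 1.45 * 1e-4 = 1.45e-04 cm
Step 3: C = 1.035918e-12 * 3.475e-05 / 1.45e-04 = 2.482631e-13 F
Step 4: C = 248.26 fF

248.26


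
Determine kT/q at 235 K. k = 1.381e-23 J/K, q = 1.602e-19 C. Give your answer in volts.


Step 1: kT = 1.381e-23 * 235 = 3.24535e-21 J
Step 2: Vt = kT/q = 3.24535e-21 / 1.602e-19
Step 3: Vt = 0.02026 V

0.02026


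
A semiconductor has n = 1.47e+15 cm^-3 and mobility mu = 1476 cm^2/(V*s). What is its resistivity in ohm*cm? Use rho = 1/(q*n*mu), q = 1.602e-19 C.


Step 1: sigma = q * n * mu = 1.602e-19 * 1.47e+15 * 1476 = 3.47589e-01 S/cm
Step 2: rho = 1 / sigma = 1 / 3.47589e-01 = 2.877 ohm*cm

2.877


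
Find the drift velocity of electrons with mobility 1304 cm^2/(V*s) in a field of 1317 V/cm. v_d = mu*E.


Step 1: v_d = mu * E
Step 2: v_d = 1304 * 1317 = 1717368
Step 3: v_d = 1.72e+06 cm/s

1.72e+06


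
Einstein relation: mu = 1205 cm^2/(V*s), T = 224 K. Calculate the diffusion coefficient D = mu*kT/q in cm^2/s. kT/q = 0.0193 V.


Step 1: D = mu * (kT/q)
Step 2: D = 1205 * 0.0193
Step 3: D = 23.26 cm^2/s

23.26


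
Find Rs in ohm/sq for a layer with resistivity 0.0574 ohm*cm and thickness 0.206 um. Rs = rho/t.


Step 1: Convert thickness to cm: t = 0.206 um = 2.0600e-05 cm
Step 2: Rs = rho / t = 0.0574 / 2.0600e-05
Step 3: Rs = 2786.4 ohm/sq

2786.4


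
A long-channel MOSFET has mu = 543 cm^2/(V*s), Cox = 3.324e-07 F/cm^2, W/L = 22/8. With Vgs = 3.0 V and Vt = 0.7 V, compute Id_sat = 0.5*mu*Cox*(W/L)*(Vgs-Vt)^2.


Step 1: Overdrive voltage Vov = Vgs - Vt = 3.0 - 0.7 = 2.3 V
Step 2: W/L = 22/8 = 2.75
Step 3: Id = 0.5 * 543 * 3.324e-07 * 2.75 * 2.3^2
Step 4: Id = 1.31e-03 A

1.31e-03
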